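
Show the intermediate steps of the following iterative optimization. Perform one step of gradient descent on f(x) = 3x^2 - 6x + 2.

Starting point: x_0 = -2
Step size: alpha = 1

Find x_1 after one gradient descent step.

f(x) = 3x^2 - 6x + 2
f'(x) = 6x - 6
f'(-2) = 6*-2 + (-6) = -18
x_1 = x_0 - alpha * f'(x_0) = -2 - 1 * -18 = 16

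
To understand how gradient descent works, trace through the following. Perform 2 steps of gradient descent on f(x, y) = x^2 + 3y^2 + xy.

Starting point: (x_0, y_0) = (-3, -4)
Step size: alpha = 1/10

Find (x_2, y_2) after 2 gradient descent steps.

f(x,y) = x^2 + 3y^2 + xy
grad_x = 2x + 1y, grad_y = 6y + 1x
Step 1: grad = (-10, -27), (-2, -13/10)
Step 2: grad = (-53/10, -49/5), (-147/100, -8/25)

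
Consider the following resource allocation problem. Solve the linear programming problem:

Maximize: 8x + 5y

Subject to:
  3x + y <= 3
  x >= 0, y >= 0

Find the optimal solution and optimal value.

The feasible region has vertices at [(0, 0), (1, 0), (0, 3)].
Checking objective 8x + 5y at each vertex:
  (0, 0): 8*0 + 5*0 = 0
  (1, 0): 8*1 + 5*0 = 8
  (0, 3): 8*0 + 5*3 = 15
Maximum is 15 at (0, 3).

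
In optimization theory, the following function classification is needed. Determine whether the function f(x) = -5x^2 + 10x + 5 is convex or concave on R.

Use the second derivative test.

f(x) = -5x^2 + 10x + 5
f'(x) = -10x + 10
f''(x) = -10
Since f''(x) = -10 < 0 for all x, f is concave on R.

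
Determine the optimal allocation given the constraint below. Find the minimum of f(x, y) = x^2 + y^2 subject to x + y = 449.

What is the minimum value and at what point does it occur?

Substitute y = 449 - x into f(x,y) = x^2 + y^2:
g(x) = x^2 + (449 - x)^2 = 2x^2 - 898x + 201601
g'(x) = 4x - 898 = 0  =>  x = 449/2
y = 449 - 449/2 = 449/2
Minimum value = (449/2)^2 + (449/2)^2 = 201601/2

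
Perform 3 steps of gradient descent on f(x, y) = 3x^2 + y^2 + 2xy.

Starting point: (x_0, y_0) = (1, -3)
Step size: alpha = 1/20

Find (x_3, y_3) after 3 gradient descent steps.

f(x,y) = 3x^2 + y^2 + 2xy
grad_x = 6x + 2y, grad_y = 2y + 2x
Step 1: grad = (0, -4), (1, -14/5)
Step 2: grad = (2/5, -18/5), (49/50, -131/50)
Step 3: grad = (16/25, -82/25), (237/250, -307/125)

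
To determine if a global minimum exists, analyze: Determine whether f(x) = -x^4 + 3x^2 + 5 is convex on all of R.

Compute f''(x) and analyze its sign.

f(x) = -x^4 + 3x^2 + 5
f'(x) = -4x^3 + 6x
f''(x) = -12x^2 + 6
f''(x) = -12x^2 + 6 -> -inf as |x| -> inf
Therefore, f is not globally convex on R.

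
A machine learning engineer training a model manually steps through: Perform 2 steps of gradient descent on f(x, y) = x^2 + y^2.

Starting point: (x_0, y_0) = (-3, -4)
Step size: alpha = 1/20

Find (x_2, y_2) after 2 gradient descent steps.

f(x,y) = x^2 + y^2
grad_x = 2x + 0y, grad_y = 2y + 0x
Step 1: grad = (-6, -8), (-27/10, -18/5)
Step 2: grad = (-27/5, -36/5), (-243/100, -81/25)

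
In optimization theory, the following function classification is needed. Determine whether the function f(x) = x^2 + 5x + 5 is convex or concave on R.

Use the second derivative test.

f(x) = x^2 + 5x + 5
f'(x) = 2x + 5
f''(x) = 2
Since f''(x) = 2 > 0 for all x, f is convex on R.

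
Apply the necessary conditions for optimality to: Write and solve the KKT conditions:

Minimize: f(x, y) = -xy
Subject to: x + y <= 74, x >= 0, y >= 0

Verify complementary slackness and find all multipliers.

Problem: min -xy s.t. x + y <= 74 (multiplier lambda), x >= 0 (mu_x), y >= 0 (mu_y)
KKT stationarity: -y + lambda - mu_x = 0, -x + lambda - mu_y = 0, with lambda, mu_x, mu_y >= 0
Complementary slackness: lambda*(x + y - 74) = 0, mu_x*x = 0, mu_y*y = 0
If lambda = 0: y = -mu_x <= 0 and x = -mu_y <= 0 force x = y = 0 with f = 0; but x = y = 37 is feasible with f = -1369 < 0, so this is not the minimum. Hence lambda > 0 and x + y = 74.
Try x > 0, y > 0 (so mu_x = mu_y = 0): y = lambda, x = lambda => x = y = lambda
x + y = 74 => 2*lambda = 74 => lambda = 37
x* = y* = 37 > 0, consistent with mu_x = mu_y = 0.
(Any feasible point with x = 0 or y = 0 has f = 0 > -1369, so the minimum is not on those boundaries.)
min(-xy) = -1369 (i.e. max xy = 1369)
Multipliers: lambda = 37, mu_x = 0, mu_y = 0
Complementary slackness: lambda*(x + y - 74) = 37*(37 + 37 - 74) = 0, mu_x*x = 0*37 = 0, mu_y*y = 0*37 = 0. Satisfied.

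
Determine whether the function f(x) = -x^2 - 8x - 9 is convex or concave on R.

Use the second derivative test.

f(x) = -x^2 - 8x - 9
f'(x) = -2x - 8
f''(x) = -2
Since f''(x) = -2 < 0 for all x, f is concave on R.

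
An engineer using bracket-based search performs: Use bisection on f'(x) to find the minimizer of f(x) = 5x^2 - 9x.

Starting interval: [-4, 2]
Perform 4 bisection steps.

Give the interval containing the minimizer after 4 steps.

Finding critical point of f(x) = 5x^2 - 9x using bisection on f'(x) = 10x + -9.
f'(x) = 0 when x = 9/10.
Starting interval: [-4, 2]
Step 1: mid = -1, f'(mid) = -19, new interval = [-1, 2]
Step 2: mid = 1/2, f'(mid) = -4, new interval = [1/2, 2]
Step 3: mid = 5/4, f'(mid) = 7/2, new interval = [1/2, 5/4]
Step 4: mid = 7/8, f'(mid) = -1/4, new interval = [7/8, 5/4]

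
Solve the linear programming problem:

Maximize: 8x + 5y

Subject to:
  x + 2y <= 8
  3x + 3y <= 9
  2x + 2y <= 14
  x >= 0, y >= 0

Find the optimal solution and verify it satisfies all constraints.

Feasible vertices: (0, 0), (0, 3), (3, 0)
Objective 8x + 5y at each vertex:
  (0, 0): 0
  (0, 3): 15
  (3, 0): 24
Maximum is 24 at (3, 0).
Verify constraints at (x, y) = (3, 0):
  1*3 + 2*0 = 3 <= 8
  3*3 + 3*0 = 9 <= 9 (active)
  2*3 + 2*0 = 6 <= 14
  x = 3 >= 0, y = 0 >= 0. All constraints satisfied.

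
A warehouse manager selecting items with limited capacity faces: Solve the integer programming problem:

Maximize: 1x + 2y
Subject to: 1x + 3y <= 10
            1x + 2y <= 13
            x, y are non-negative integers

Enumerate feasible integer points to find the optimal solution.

Constraint 1: 1x + 3y <= 10
Constraint 2: 1x + 2y <= 13
Feasible x range (need y >= 0): 0 <= x <= min(10/1, 13/1) => x in {0, ..., 10}.
Enumerate feasible integer points row by row (the coefficient of y is 2 > 0, so for each x the largest feasible y gives the best value):
  x = 0: y <= min((10 - 1*0)/3, (13 - 1*0)/2) => y in {0, ..., 3}; best 1*0 + 2*3 = 6
  x = 1: y <= min((10 - 1*1)/3, (13 - 1*1)/2) => y in {0, ..., 3}; best 1*1 + 2*3 = 7
  x = 2: y <= min((10 - 1*2)/3, (13 - 1*2)/2) => y in {0, ..., 2}; best 1*2 + 2*2 = 6
  x = 3: y <= min((10 - 1*3)/3, (13 - 1*3)/2) => y in {0, ..., 2}; best 1*3 + 2*2 = 7
  x = 4: y <= min((10 - 1*4)/3, (13 - 1*4)/2) => y in {0, ..., 2}; best 1*4 + 2*2 = 8
  x = 5: y <= min((10 - 1*5)/3, (13 - 1*5)/2) => y in {0, ..., 1}; best 1*5 + 2*1 = 7
  x = 6: y <= min((10 - 1*6)/3, (13 - 1*6)/2) => y in {0, ..., 1}; best 1*6 + 2*1 = 8
  x = 7: y <= min((10 - 1*7)/3, (13 - 1*7)/2) => y in {0, ..., 1}; best 1*7 + 2*1 = 9
  x = 8: y <= min((10 - 1*8)/3, (13 - 1*8)/2) => y in {0}; best 1*8 + 2*0 = 8
  x = 9: y <= min((10 - 1*9)/3, (13 - 1*9)/2) => y in {0}; best 1*9 + 2*0 = 9
  x = 10: y <= min((10 - 1*10)/3, (13 - 1*10)/2) => y in {0}; best 1*10 + 2*0 = 10
The maximum 1x + 2y = 10 is achieved at x = 10, y = 0.
Check: 1*10 + 3*0 = 10 <= 10 and 1*10 + 2*0 = 10 <= 13.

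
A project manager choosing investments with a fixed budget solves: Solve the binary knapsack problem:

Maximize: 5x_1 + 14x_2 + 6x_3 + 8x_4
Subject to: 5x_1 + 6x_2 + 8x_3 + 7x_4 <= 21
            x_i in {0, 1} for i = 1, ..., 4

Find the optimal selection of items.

Items: item 1 (v=5, w=5), item 2 (v=14, w=6), item 3 (v=6, w=8), item 4 (v=8, w=7)
Capacity: 21
Checking all 16 subsets (w = total weight, v = total value):
  {}: w = 0, v = 0
  {1}: w = 5, v = 5
  {2}: w = 6, v = 14
  {3}: w = 8, v = 6
  {4}: w = 7, v = 8
  {1, 2}: w = 11, v = 19
  {1, 3}: w = 13, v = 11
  {1, 4}: w = 12, v = 13
  {2, 3}: w = 14, v = 20
  {2, 4}: w = 13, v = 22
  {3, 4}: w = 15, v = 14
  {1, 2, 3}: w = 19, v = 25
  {1, 2, 4}: w = 18, v = 27
  {1, 3, 4}: w = 20, v = 19
  {2, 3, 4}: w = 21, v = 28
  {1, 2, 3, 4}: w = 26 > 21, infeasible
Best feasible subset: items [2, 3, 4]
Total weight: 21 <= 21, total value: 28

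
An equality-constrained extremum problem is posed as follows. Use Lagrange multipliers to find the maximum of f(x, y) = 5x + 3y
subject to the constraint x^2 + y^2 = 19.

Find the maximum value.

Set up Lagrange conditions: grad f = lambda * grad g
  5 = 2*lambda*x
  3 = 2*lambda*y
From these: x/y = 5/3, so x = 5t, y = 3t for some t.
Substitute into constraint: (5t)^2 + (3t)^2 = 19
  t^2 * 34 = 19
  t = sqrt(19/34)
Maximum = 5*x + 3*y = (5^2 + 3^2)*t = 34 * sqrt(19/34) = sqrt(646)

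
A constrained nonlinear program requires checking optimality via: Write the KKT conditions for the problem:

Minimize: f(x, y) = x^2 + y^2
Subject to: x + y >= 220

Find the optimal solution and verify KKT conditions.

KKT conditions for min x^2 + y^2 s.t. x + y >= 220:
Stationarity: 2x = mu, 2y = mu
So x = y = mu/2.
Complementary slackness: mu*(x + y - 220) = 0
Primal feasibility: x + y >= 220; dual feasibility: mu >= 0
If mu = 0 then x = y = 0, but 0 + 0 < 220 is infeasible, so the constraint is active.
Constraint active: x + y = 2*(mu/2) = 220 => mu = 220
x = y = 110, f = 24200
Verify: stationarity 2*110 = 220 = mu; primal 110 + 110 = 220 >= 220; dual mu = 220 >= 0; complementary slackness 220*(220 - 220) = 0. All KKT conditions hold.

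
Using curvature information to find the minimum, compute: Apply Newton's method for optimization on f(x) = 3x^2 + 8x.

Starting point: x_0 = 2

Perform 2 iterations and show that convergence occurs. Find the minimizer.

f(x) = 3x^2 + 8x, f'(x) = 6x + (8), f''(x) = 6
Step 1: f'(2) = 20, x_1 = 2 - 20/6 = -4/3
Step 2: f'(-4/3) = 0, x_2 = -4/3 (converged)
Newton's method converges in 1 step for quadratics.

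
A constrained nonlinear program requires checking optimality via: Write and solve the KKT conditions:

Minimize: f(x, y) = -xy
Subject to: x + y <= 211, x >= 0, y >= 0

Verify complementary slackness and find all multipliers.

Problem: min -xy s.t. x + y <= 211 (multiplier lambda), x >= 0 (mu_x), y >= 0 (mu_y)
KKT stationarity: -y + lambda - mu_x = 0, -x + lambda - mu_y = 0, with lambda, mu_x, mu_y >= 0
Complementary slackness: lambda*(x + y - 211) = 0, mu_x*x = 0, mu_y*y = 0
If lambda = 0: y = -mu_x <= 0 and x = -mu_y <= 0 force x = y = 0 with f = 0; but x = y = 211/2 is feasible with f = -44521/4 < 0, so this is not the minimum. Hence lambda > 0 and x + y = 211.
Try x > 0, y > 0 (so mu_x = mu_y = 0): y = lambda, x = lambda => x = y = lambda
x + y = 211 => 2*lambda = 211 => lambda = 211/2
x* = y* = 211/2 > 0, consistent with mu_x = mu_y = 0.
(Any feasible point with x = 0 or y = 0 has f = 0 > -44521/4, so the minimum is not on those boundaries.)
min(-xy) = -44521/4 (i.e. max xy = 44521/4)
Multipliers: lambda = 211/2, mu_x = 0, mu_y = 0
Complementary slackness: lambda*(x + y - 211) = 211/2*(211/2 + 211/2 - 211) = 0, mu_x*x = 0*211/2 = 0, mu_y*y = 0*211/2 = 0. Satisfied.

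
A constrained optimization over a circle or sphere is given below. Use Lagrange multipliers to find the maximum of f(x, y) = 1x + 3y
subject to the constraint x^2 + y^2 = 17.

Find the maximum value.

Set up Lagrange conditions: grad f = lambda * grad g
  1 = 2*lambda*x
  3 = 2*lambda*y
From these: x/y = 1/3, so x = 1t, y = 3t for some t.
Substitute into constraint: (1t)^2 + (3t)^2 = 17
  t^2 * 10 = 17
  t = sqrt(17/10)
Maximum = 1*x + 3*y = (1^2 + 3^2)*t = 10 * sqrt(17/10) = sqrt(170)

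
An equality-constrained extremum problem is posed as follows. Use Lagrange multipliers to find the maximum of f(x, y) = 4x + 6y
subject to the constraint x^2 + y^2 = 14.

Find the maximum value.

Set up Lagrange conditions: grad f = lambda * grad g
  4 = 2*lambda*x
  6 = 2*lambda*y
From these: x/y = 4/6, so x = 4t, y = 6t for some t.
Substitute into constraint: (4t)^2 + (6t)^2 = 14
  t^2 * 52 = 14
  t = sqrt(14/52)
Maximum = 4*x + 6*y = (4^2 + 6^2)*t = 52 * sqrt(14/52) = sqrt(728)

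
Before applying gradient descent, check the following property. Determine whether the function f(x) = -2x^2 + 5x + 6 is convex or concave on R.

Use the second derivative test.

f(x) = -2x^2 + 5x + 6
f'(x) = -4x + 5
f''(x) = -4
Since f''(x) = -4 < 0 for all x, f is concave on R.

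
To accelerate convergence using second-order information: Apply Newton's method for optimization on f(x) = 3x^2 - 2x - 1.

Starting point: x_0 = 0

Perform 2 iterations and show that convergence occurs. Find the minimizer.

f(x) = 3x^2 - 2x - 1, f'(x) = 6x + (-2), f''(x) = 6
Step 1: f'(0) = -2, x_1 = 0 - -2/6 = 1/3
Step 2: f'(1/3) = 0, x_2 = 1/3 (converged)
Newton's method converges in 1 step for quadratics.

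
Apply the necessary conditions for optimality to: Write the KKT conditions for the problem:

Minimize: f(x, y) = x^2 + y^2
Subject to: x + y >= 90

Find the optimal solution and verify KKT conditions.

KKT conditions for min x^2 + y^2 s.t. x + y >= 90:
Stationarity: 2x = mu, 2y = mu
So x = y = mu/2.
Complementary slackness: mu*(x + y - 90) = 0
Primal feasibility: x + y >= 90; dual feasibility: mu >= 0
If mu = 0 then x = y = 0, but 0 + 0 < 90 is infeasible, so the constraint is active.
Constraint active: x + y = 2*(mu/2) = 90 => mu = 90
x = y = 45, f = 4050
Verify: stationarity 2*45 = 90 = mu; primal 45 + 45 = 90 >= 90; dual mu = 90 >= 0; complementary slackness 90*(90 - 90) = 0. All KKT conditions hold.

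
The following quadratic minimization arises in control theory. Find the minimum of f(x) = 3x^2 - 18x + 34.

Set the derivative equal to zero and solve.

f(x) = 3x^2 - 18x + 34
f'(x) = 6x + (-18) = 0
x = 18/6 = 3
f(3) = 7
Since f''(x) = 6 > 0, this is a minimum.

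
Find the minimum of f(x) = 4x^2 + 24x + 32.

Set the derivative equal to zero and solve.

f(x) = 4x^2 + 24x + 32
f'(x) = 8x + (24) = 0
x = -24/8 = -3
f(-3) = -4
Since f''(x) = 8 > 0, this is a minimum.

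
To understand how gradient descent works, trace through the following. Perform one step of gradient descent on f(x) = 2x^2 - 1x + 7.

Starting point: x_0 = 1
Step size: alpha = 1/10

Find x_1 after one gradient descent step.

f(x) = 2x^2 - 1x + 7
f'(x) = 4x - 1
f'(1) = 4*1 + (-1) = 3
x_1 = x_0 - alpha * f'(x_0) = 1 - 1/10 * 3 = 7/10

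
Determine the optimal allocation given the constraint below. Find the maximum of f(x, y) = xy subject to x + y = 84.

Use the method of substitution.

Substitute y = 84 - x into f(x,y) = xy:
g(x) = x(84 - x) = 84x - x^2
g'(x) = 84 - 2x = 0  =>  x = 42
y = 84 - 42 = 42
Maximum value = 42 * 42 = 1764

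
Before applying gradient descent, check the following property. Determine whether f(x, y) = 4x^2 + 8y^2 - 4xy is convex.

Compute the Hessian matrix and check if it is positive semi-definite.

f(x,y) = 4x^2 + 8y^2 - 4xy
Hessian H = [[8, -4], [-4, 16]]
trace(H) = 24, det(H) = 112
Eigenvalues: (24 +/- sqrt(128)) / 2 = 17.66, 6.343
Since both eigenvalues > 0, f is convex.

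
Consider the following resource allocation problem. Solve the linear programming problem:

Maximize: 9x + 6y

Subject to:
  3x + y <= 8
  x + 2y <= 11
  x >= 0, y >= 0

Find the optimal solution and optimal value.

Feasible vertices: (0, 0), (0, 11/2), (1, 5), (8/3, 0)
Objective 9x + 6y at each:
  (0, 0): 0
  (0, 11/2): 33
  (1, 5): 39
  (8/3, 0): 24
Maximum is 39 at (1, 5).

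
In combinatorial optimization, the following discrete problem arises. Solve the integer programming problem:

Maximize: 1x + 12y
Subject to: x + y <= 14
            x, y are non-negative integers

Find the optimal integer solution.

Objective: 1x + 12y, constraint: x + y <= 14
Coefficient of y is 12 > coefficient of x is 1, so allocate the entire budget to y.
Optimal: x = 0, y = 14, value = 168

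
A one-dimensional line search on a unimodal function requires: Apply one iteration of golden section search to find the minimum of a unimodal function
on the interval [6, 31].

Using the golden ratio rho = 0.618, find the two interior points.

Golden section search on [6, 31].
Golden ratio rho = 0.618 (approx).
Interior points:
  x_1 = 6 + (1-0.618)*25 = 15.5500
  x_2 = 6 + 0.618*25 = 21.4500
Compare f(x_1) and f(x_2) to determine which subinterval to keep.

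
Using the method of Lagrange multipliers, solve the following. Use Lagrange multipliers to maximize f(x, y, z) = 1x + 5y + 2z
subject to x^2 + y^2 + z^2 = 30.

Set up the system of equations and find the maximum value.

Lagrange conditions: 1 = 2*lambda*x, 5 = 2*lambda*y, 2 = 2*lambda*z
So x:1 = y:5 = z:2, i.e. x = 1t, y = 5t, z = 2t
Constraint: t^2*(1^2 + 5^2 + 2^2) = 30
  t^2 * 30 = 30  =>  t = sqrt(1)
Maximum = 1*1t + 5*5t + 2*2t = 30*sqrt(1) = 30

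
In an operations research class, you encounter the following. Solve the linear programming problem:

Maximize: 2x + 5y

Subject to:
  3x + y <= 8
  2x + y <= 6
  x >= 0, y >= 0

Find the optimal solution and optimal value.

Feasible vertices: (0, 0), (0, 6), (2, 2), (8/3, 0)
Objective 2x + 5y at each:
  (0, 0): 0
  (0, 6): 30
  (2, 2): 14
  (8/3, 0): 16/3
Maximum is 30 at (0, 6).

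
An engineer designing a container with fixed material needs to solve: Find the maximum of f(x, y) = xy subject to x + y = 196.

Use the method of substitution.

Substitute y = 196 - x into f(x,y) = xy:
g(x) = x(196 - x) = 196x - x^2
g'(x) = 196 - 2x = 0  =>  x = 98
y = 196 - 98 = 98
Maximum value = 98 * 98 = 9604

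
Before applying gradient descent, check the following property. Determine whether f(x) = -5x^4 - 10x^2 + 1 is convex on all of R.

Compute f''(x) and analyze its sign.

f(x) = -5x^4 - 10x^2 + 1
f'(x) = -20x^3 + -20x
f''(x) = -60x^2 + -20
f''(x) = -60x^2 + -20 <= -20 < 0 for all x
Therefore, f is concave on R.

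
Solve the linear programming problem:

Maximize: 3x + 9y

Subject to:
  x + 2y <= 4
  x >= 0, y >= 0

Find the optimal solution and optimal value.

The feasible region has vertices at [(0, 0), (4, 0), (0, 2)].
Checking objective 3x + 9y at each vertex:
  (0, 0): 3*0 + 9*0 = 0
  (4, 0): 3*4 + 9*0 = 12
  (0, 2): 3*0 + 9*2 = 18
Maximum is 18 at (0, 2).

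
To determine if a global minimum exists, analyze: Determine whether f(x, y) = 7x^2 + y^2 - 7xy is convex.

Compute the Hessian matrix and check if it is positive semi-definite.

f(x,y) = 7x^2 + y^2 - 7xy
Hessian H = [[14, -7], [-7, 2]]
trace(H) = 16, det(H) = -21
Eigenvalues: (16 +/- sqrt(340)) / 2 = 17.22, -1.22
Since not both eigenvalues positive, f is neither convex nor concave.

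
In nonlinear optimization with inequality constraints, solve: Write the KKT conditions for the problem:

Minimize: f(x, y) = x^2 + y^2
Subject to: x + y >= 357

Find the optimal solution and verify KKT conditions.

KKT conditions for min x^2 + y^2 s.t. x + y >= 357:
Stationarity: 2x = mu, 2y = mu
So x = y = mu/2.
Complementary slackness: mu*(x + y - 357) = 0
Primal feasibility: x + y >= 357; dual feasibility: mu >= 0
If mu = 0 then x = y = 0, but 0 + 0 < 357 is infeasible, so the constraint is active.
Constraint active: x + y = 2*(mu/2) = 357 => mu = 357
x = y = 357/2, f = 127449/2
Verify: stationarity 2*(357/2) = 357 = mu; primal 357/2 + 357/2 = 357 >= 357; dual mu = 357 >= 0; complementary slackness 357*(357 - 357) = 0. All KKT conditions hold.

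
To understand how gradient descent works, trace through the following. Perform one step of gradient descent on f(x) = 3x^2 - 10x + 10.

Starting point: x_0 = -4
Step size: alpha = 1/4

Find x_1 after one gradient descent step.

f(x) = 3x^2 - 10x + 10
f'(x) = 6x - 10
f'(-4) = 6*-4 + (-10) = -34
x_1 = x_0 - alpha * f'(x_0) = -4 - 1/4 * -34 = 9/2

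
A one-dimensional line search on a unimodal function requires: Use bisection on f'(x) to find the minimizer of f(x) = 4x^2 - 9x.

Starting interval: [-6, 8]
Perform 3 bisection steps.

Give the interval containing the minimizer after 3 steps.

Finding critical point of f(x) = 4x^2 - 9x using bisection on f'(x) = 8x + -9.
f'(x) = 0 when x = 9/8.
Starting interval: [-6, 8]
Step 1: mid = 1, f'(mid) = -1, new interval = [1, 8]
Step 2: mid = 9/2, f'(mid) = 27, new interval = [1, 9/2]
Step 3: mid = 11/4, f'(mid) = 13, new interval = [1, 11/4]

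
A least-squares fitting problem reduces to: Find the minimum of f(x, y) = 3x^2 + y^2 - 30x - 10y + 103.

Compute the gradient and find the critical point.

f(x,y) = 3x^2 + y^2 - 30x - 10y + 103
df/dx = 6x + (-30) = 0  =>  x = 5
df/dy = 2y + (-10) = 0  =>  y = 5
f(5, 5) = 3*(5)^2 + 1*(5)^2 + -30*(5) + -10*(5) + 103 = 3
Hessian is diagonal with entries 6, 2 > 0, so this is a minimum.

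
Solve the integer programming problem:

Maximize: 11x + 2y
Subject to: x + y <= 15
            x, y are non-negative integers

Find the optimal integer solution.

Objective: 11x + 2y, constraint: x + y <= 15
Coefficient of x is 11 >= coefficient of y is 2, so allocate the entire budget to x.
Optimal: x = 15, y = 0, value = 165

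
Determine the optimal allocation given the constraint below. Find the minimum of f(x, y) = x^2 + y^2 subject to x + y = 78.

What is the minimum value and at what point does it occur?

Substitute y = 78 - x into f(x,y) = x^2 + y^2:
g(x) = x^2 + (78 - x)^2 = 2x^2 - 156x + 6084
g'(x) = 4x - 156 = 0  =>  x = 39
y = 78 - 39 = 39
Minimum value = 39^2 + 39^2 = 3042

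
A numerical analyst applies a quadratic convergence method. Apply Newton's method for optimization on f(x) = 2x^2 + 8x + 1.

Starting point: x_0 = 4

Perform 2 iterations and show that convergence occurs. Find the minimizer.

f(x) = 2x^2 + 8x + 1, f'(x) = 4x + (8), f''(x) = 4
Step 1: f'(4) = 24, x_1 = 4 - 24/4 = -2
Step 2: f'(-2) = 0, x_2 = -2 (converged)
Newton's method converges in 1 step for quadratics.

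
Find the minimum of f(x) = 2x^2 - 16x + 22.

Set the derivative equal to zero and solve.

f(x) = 2x^2 - 16x + 22
f'(x) = 4x + (-16) = 0
x = 16/4 = 4
f(4) = -10
Since f''(x) = 4 > 0, this is a minimum.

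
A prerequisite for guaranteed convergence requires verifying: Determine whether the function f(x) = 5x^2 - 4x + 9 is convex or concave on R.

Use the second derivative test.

f(x) = 5x^2 - 4x + 9
f'(x) = 10x - 4
f''(x) = 10
Since f''(x) = 10 > 0 for all x, f is convex on R.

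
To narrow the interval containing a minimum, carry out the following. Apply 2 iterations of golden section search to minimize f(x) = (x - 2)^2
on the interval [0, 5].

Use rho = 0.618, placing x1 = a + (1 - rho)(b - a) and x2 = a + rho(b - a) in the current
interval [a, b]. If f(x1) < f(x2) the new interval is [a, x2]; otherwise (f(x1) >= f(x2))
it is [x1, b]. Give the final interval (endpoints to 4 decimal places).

Golden section search for min of f(x) = (x - 2)^2 on [0, 5].
Each step: x1 = a + (1 - rho)(b - a), x2 = a + rho(b - a); if f(x1) < f(x2) keep [a, x2], otherwise keep [x1, b].
Step 1: [0.0000, 5.0000], x1=1.9100 (f=0.0081), x2=3.0900 (f=1.1881); f(x1) < f(x2) => keep [0.0000, 3.0900]
Step 2: [0.0000, 3.0900], x1=1.1804 (f=0.6718), x2=1.9096 (f=0.0082); f(x1) > f(x2) => keep [1.1804, 3.0900]
Final interval: [1.1804, 3.0900]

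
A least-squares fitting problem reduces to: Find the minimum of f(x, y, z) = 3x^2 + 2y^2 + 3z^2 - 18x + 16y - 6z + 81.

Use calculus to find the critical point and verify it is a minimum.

f(x,y,z) = 3x^2 + 2y^2 + 3z^2 - 18x + 16y - 6z + 81
df/dx = 6x + (-18) = 0 => x = 3
df/dy = 4y + (16) = 0 => y = -4
df/dz = 6z + (-6) = 0 => z = 1
f(3,-4,1) = 3*(3)^2 + 2*(-4)^2 + 3*(1)^2 + -18*(3) + 16*(-4) + -6*(1) + 81 = 19
Hessian is diagonal with entries 6, 4, 6 > 0, confirmed minimum.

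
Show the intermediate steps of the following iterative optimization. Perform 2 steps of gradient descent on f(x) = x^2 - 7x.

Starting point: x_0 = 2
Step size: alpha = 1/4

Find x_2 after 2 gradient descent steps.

f(x) = x^2 - 7x, f'(x) = 2x + (-7)
Step 1: f'(2) = -3, x_1 = 2 - 1/4 * -3 = 11/4
Step 2: f'(11/4) = -3/2, x_2 = 11/4 - 1/4 * -3/2 = 25/8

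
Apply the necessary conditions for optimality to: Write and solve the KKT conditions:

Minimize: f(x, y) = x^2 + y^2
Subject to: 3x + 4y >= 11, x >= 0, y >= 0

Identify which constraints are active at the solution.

KKT conditions for min x^2 + y^2 s.t. 3x + 4y >= 11, x >= 0, y >= 0:
Stationarity: 2x = mu*3 + mu_x, 2y = mu*4 + mu_y, with mu, mu_x, mu_y >= 0
Complementary slackness: mu*(3x + 4y - 11) = 0, mu_x*x = 0, mu_y*y = 0
(0, 0) is infeasible (3*0 + 4*0 < 11), so if mu = 0 stationarity would force x = mu_x/2 >= 0, y = mu_y/2 >= 0 with mu_x*x = mu_y*y = 0, i.e. x = y = 0: contradiction. Hence mu > 0 and 3x + 4y = 11 is active.
Try x > 0, y > 0 (so mu_x = mu_y = 0): x = 3*mu/2, y = 4*mu/2
Substitute: 3*(3*mu/2) + 4*(4*mu/2) = 11
  mu*25/2 = 11 => mu = 22/25
x* = 33/25 > 0, y* = 44/25 > 0, consistent with mu_x = mu_y = 0.
f is convex and the constraints are linear, so this KKT point is the global minimum.
f* = 121/25
Active constraints: 3x + 4y >= 11 (holds with equality, mu = 22/25 > 0); x >= 0 and y >= 0 are inactive (mu_x = mu_y = 0).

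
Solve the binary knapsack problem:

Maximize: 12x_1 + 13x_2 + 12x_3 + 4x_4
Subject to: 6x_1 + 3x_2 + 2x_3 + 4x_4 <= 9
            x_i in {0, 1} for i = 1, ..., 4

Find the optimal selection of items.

Items: item 1 (v=12, w=6), item 2 (v=13, w=3), item 3 (v=12, w=2), item 4 (v=4, w=4)
Capacity: 9
Checking all 16 subsets (w = total weight, v = total value):
  {}: w = 0, v = 0
  {1}: w = 6, v = 12
  {2}: w = 3, v = 13
  {3}: w = 2, v = 12
  {4}: w = 4, v = 4
  {1, 2}: w = 9, v = 25
  {1, 3}: w = 8, v = 24
  {1, 4}: w = 10 > 9, infeasible
  {2, 3}: w = 5, v = 25
  {2, 4}: w = 7, v = 17
  {3, 4}: w = 6, v = 16
  {1, 2, 3}: w = 11 > 9, infeasible
  {1, 2, 4}: w = 13 > 9, infeasible
  {1, 3, 4}: w = 12 > 9, infeasible
  {2, 3, 4}: w = 9, v = 29
  {1, 2, 3, 4}: w = 15 > 9, infeasible
Best feasible subset: items [2, 3, 4]
Total weight: 9 <= 9, total value: 29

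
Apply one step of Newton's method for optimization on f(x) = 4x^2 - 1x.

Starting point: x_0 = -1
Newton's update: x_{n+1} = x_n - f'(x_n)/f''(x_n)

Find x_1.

f(x) = 4x^2 - 1x
f'(x) = 8x + (-1), f''(x) = 8
Newton step: x_1 = x_0 - f'(x_0)/f''(x_0)
f'(-1) = -9
x_1 = -1 - -9/8 = 1/8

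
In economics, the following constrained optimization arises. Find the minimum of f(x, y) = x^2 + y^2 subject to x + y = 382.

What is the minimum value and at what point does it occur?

Substitute y = 382 - x into f(x,y) = x^2 + y^2:
g(x) = x^2 + (382 - x)^2 = 2x^2 - 764x + 145924
g'(x) = 4x - 764 = 0  =>  x = 191
y = 382 - 191 = 191
Minimum value = 191^2 + 191^2 = 72962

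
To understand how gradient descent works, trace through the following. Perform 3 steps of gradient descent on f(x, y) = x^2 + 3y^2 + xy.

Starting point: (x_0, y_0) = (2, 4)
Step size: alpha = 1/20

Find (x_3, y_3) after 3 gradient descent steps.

f(x,y) = x^2 + 3y^2 + xy
grad_x = 2x + 1y, grad_y = 6y + 1x
Step 1: grad = (8, 26), (8/5, 27/10)
Step 2: grad = (59/10, 89/5), (261/200, 181/100)
Step 3: grad = (221/50, 2433/200), (271/250, 4807/4000)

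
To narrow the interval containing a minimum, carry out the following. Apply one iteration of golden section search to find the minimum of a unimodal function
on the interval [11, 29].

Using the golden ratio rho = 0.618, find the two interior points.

Golden section search on [11, 29].
Golden ratio rho = 0.618 (approx).
Interior points:
  x_1 = 11 + (1-0.618)*18 = 17.8760
  x_2 = 11 + 0.618*18 = 22.1240
Compare f(x_1) and f(x_2) to determine which subinterval to keep.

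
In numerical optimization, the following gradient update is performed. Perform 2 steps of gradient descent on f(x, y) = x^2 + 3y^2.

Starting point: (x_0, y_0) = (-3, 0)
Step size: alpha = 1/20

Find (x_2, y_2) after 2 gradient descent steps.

f(x,y) = x^2 + 3y^2
grad_x = 2x + 0y, grad_y = 6y + 0x
Step 1: grad = (-6, 0), (-27/10, 0)
Step 2: grad = (-27/5, 0), (-243/100, 0)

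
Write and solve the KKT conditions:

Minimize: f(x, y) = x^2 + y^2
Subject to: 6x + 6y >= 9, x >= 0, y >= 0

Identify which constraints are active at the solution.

KKT conditions for min x^2 + y^2 s.t. 6x + 6y >= 9, x >= 0, y >= 0:
Stationarity: 2x = mu*6 + mu_x, 2y = mu*6 + mu_y, with mu, mu_x, mu_y >= 0
Complementary slackness: mu*(6x + 6y - 9) = 0, mu_x*x = 0, mu_y*y = 0
(0, 0) is infeasible (6*0 + 6*0 < 9), so if mu = 0 stationarity would force x = mu_x/2 >= 0, y = mu_y/2 >= 0 with mu_x*x = mu_y*y = 0, i.e. x = y = 0: contradiction. Hence mu > 0 and 6x + 6y = 9 is active.
Try x > 0, y > 0 (so mu_x = mu_y = 0): x = 6*mu/2, y = 6*mu/2
Substitute: 6*(6*mu/2) + 6*(6*mu/2) = 9
  mu*72/2 = 9 => mu = 1/4
x* = 3/4 > 0, y* = 3/4 > 0, consistent with mu_x = mu_y = 0.
f is convex and the constraints are linear, so this KKT point is the global minimum.
f* = 9/8
Active constraints: 6x + 6y >= 9 (holds with equality, mu = 1/4 > 0); x >= 0 and y >= 0 are inactive (mu_x = mu_y = 0).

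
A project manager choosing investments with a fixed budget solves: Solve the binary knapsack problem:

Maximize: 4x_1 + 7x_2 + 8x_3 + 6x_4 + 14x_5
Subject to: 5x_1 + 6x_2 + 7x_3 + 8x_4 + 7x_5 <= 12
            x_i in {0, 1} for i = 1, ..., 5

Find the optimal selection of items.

Items: item 1 (v=4, w=5), item 2 (v=7, w=6), item 3 (v=8, w=7), item 4 (v=6, w=8), item 5 (v=14, w=7)
Capacity: 12
Checking all 32 subsets (w = total weight, v = total value):
  {}: w = 0, v = 0
  {1}: w = 5, v = 4
  {2}: w = 6, v = 7
  {3}: w = 7, v = 8
  {4}: w = 8, v = 6
  {5}: w = 7, v = 14
  {1, 2}: w = 11, v = 11
  {1, 3}: w = 12, v = 12
  {1, 4}: w = 13 > 12, infeasible
  {1, 5}: w = 12, v = 18
  {2, 3}: w = 13 > 12, infeasible
  {2, 4}: w = 14 > 12, infeasible
  {2, 5}: w = 13 > 12, infeasible
  {3, 4}: w = 15 > 12, infeasible
  {3, 5}: w = 14 > 12, infeasible
  {4, 5}: w = 15 > 12, infeasible
  {1, 2, 3}: w = 18 > 12, infeasible
  {1, 2, 4}: w = 19 > 12, infeasible
  {1, 2, 5}: w = 18 > 12, infeasible
  {1, 3, 4}: w = 20 > 12, infeasible
  {1, 3, 5}: w = 19 > 12, infeasible
  {1, 4, 5}: w = 20 > 12, infeasible
  {2, 3, 4}: w = 21 > 12, infeasible
  {2, 3, 5}: w = 20 > 12, infeasible
  {2, 4, 5}: w = 21 > 12, infeasible
  {3, 4, 5}: w = 22 > 12, infeasible
  {1, 2, 3, 4}: w = 26 > 12, infeasible
  {1, 2, 3, 5}: w = 25 > 12, infeasible
  {1, 2, 4, 5}: w = 26 > 12, infeasible
  {1, 3, 4, 5}: w = 27 > 12, infeasible
  {2, 3, 4, 5}: w = 28 > 12, infeasible
  {1, 2, 3, 4, 5}: w = 33 > 12, infeasible
Best feasible subset: items [1, 5]
Total weight: 12 <= 12, total value: 18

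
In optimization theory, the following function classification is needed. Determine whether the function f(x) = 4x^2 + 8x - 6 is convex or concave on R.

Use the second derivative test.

f(x) = 4x^2 + 8x - 6
f'(x) = 8x + 8
f''(x) = 8
Since f''(x) = 8 > 0 for all x, f is convex on R.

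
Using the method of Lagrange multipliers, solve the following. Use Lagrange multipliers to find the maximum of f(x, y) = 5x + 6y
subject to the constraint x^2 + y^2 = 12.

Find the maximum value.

Set up Lagrange conditions: grad f = lambda * grad g
  5 = 2*lambda*x
  6 = 2*lambda*y
From these: x/y = 5/6, so x = 5t, y = 6t for some t.
Substitute into constraint: (5t)^2 + (6t)^2 = 12
  t^2 * 61 = 12
  t = sqrt(12/61)
Maximum = 5*x + 6*y = (5^2 + 6^2)*t = 61 * sqrt(12/61) = sqrt(732)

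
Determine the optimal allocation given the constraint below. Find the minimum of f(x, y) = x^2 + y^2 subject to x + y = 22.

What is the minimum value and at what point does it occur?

Substitute y = 22 - x into f(x,y) = x^2 + y^2:
g(x) = x^2 + (22 - x)^2 = 2x^2 - 44x + 484
g'(x) = 4x - 44 = 0  =>  x = 11
y = 22 - 11 = 11
Minimum value = 11^2 + 11^2 = 242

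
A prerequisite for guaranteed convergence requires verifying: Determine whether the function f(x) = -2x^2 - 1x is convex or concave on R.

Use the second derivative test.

f(x) = -2x^2 - 1x
f'(x) = -4x - 1
f''(x) = -4
Since f''(x) = -4 < 0 for all x, f is concave on R.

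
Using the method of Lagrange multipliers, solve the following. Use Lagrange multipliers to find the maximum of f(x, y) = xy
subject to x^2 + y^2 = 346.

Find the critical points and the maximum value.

Lagrange conditions: y = 2*lambda*x and x = 2*lambda*y
If x = 0 then y = 0, violating the constraint, so x, y != 0.
Dividing: y/x = x/y => x^2 = y^2 => y = x or y = -x
Constraint: 2x^2 = 346 => x^2 = 173 => x = +/-sqrt(173)
Critical points: (sqrt(173), sqrt(173)), (-sqrt(173), -sqrt(173)), (sqrt(173), -sqrt(173)), (-sqrt(173), sqrt(173))
  y = x:  xy = x^2 = 173  at (sqrt(173), sqrt(173)) and (-sqrt(173), -sqrt(173))
  y = -x: xy = -x^2 = -173 at (sqrt(173), -sqrt(173)) and (-sqrt(173), sqrt(173))
Maximum xy = 173 at (sqrt(173), sqrt(173)) and (-sqrt(173), -sqrt(173))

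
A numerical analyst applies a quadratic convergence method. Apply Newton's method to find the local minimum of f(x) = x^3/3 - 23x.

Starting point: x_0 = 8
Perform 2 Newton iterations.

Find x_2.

f(x) = x^3/3 - 23x
f'(x) = x^2 - 23, f''(x) = 2x
Newton update: x_{n+1} = x_n - (x_n^2 - 23)/(2*x_n)
Step 1: x_0 = 8, f'=41, f''=16, x_1 = 87/16
Step 2: x_1 = 87/16, f'=1681/256, f''=87/8, x_2 = 13457/2784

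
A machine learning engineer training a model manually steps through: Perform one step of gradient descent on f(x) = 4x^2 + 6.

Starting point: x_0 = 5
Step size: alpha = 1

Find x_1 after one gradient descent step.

f(x) = 4x^2 + 6
f'(x) = 8x + 0
f'(5) = 8*5 + (0) = 40
x_1 = x_0 - alpha * f'(x_0) = 5 - 1 * 40 = -35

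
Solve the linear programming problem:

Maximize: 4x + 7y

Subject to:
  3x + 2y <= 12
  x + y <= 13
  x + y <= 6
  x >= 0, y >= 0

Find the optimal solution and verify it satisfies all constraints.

Feasible vertices: (0, 0), (0, 6), (4, 0)
Objective 4x + 7y at each vertex:
  (0, 0): 0
  (0, 6): 42
  (4, 0): 16
Maximum is 42 at (0, 6).
Verify constraints at (x, y) = (0, 6):
  3*0 + 2*6 = 12 <= 12 (active)
  1*0 + 1*6 = 6 <= 13
  1*0 + 1*6 = 6 <= 6 (active)
  x = 0 >= 0, y = 6 >= 0. All constraints satisfied.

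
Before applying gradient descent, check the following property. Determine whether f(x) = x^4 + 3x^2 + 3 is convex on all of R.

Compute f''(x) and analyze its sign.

f(x) = x^4 + 3x^2 + 3
f'(x) = 4x^3 + 6x
f''(x) = 12x^2 + 6
f''(x) = 12x^2 + 6 >= 6 > 0 for all x
Therefore, f is convex on R.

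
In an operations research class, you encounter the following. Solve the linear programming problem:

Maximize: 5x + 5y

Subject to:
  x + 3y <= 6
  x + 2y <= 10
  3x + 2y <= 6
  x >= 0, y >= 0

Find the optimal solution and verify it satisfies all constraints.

Feasible vertices: (0, 0), (0, 2), (6/7, 12/7), (2, 0)
Objective 5x + 5y at each vertex:
  (0, 0): 0
  (0, 2): 10
  (6/7, 12/7): 90/7
  (2, 0): 10
Maximum is 90/7 at (6/7, 12/7).
Verify constraints at (x, y) = (6/7, 12/7):
  1*(6/7) + 3*(12/7) = 6 <= 6 (active)
  1*(6/7) + 2*(12/7) = 30/7 <= 10
  3*(6/7) + 2*(12/7) = 6 <= 6 (active)
  x = 6/7 >= 0, y = 12/7 >= 0. All constraints satisfied.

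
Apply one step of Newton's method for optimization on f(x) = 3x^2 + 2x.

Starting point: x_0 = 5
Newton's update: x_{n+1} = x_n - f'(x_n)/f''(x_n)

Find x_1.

f(x) = 3x^2 + 2x
f'(x) = 6x + (2), f''(x) = 6
Newton step: x_1 = x_0 - f'(x_0)/f''(x_0)
f'(5) = 32
x_1 = 5 - 32/6 = -1/3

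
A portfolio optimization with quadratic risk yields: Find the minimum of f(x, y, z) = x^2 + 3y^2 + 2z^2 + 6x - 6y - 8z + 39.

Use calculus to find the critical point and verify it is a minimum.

f(x,y,z) = x^2 + 3y^2 + 2z^2 + 6x - 6y - 8z + 39
df/dx = 2x + (6) = 0 => x = -3
df/dy = 6y + (-6) = 0 => y = 1
df/dz = 4z + (-8) = 0 => z = 2
f(-3,1,2) = 1*(-3)^2 + 3*(1)^2 + 2*(2)^2 + 6*(-3) + -6*(1) + -8*(2) + 39 = 19
Hessian is diagonal with entries 2, 6, 4 > 0, confirmed minimum.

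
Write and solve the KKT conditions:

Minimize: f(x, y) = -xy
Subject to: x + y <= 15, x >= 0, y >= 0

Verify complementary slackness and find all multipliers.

Problem: min -xy s.t. x + y <= 15 (multiplier lambda), x >= 0 (mu_x), y >= 0 (mu_y)
KKT stationarity: -y + lambda - mu_x = 0, -x + lambda - mu_y = 0, with lambda, mu_x, mu_y >= 0
Complementary slackness: lambda*(x + y - 15) = 0, mu_x*x = 0, mu_y*y = 0
If lambda = 0: y = -mu_x <= 0 and x = -mu_y <= 0 force x = y = 0 with f = 0; but x = y = 15/2 is feasible with f = -225/4 < 0, so this is not the minimum. Hence lambda > 0 and x + y = 15.
Try x > 0, y > 0 (so mu_x = mu_y = 0): y = lambda, x = lambda => x = y = lambda
x + y = 15 => 2*lambda = 15 => lambda = 15/2
x* = y* = 15/2 > 0, consistent with mu_x = mu_y = 0.
(Any feasible point with x = 0 or y = 0 has f = 0 > -225/4, so the minimum is not on those boundaries.)
min(-xy) = -225/4 (i.e. max xy = 225/4)
Multipliers: lambda = 15/2, mu_x = 0, mu_y = 0
Complementary slackness: lambda*(x + y - 15) = 15/2*(15/2 + 15/2 - 15) = 0, mu_x*x = 0*15/2 = 0, mu_y*y = 0*15/2 = 0. Satisfied.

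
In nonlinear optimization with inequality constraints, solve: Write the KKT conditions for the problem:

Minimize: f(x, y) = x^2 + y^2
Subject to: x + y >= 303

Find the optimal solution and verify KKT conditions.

KKT conditions for min x^2 + y^2 s.t. x + y >= 303:
Stationarity: 2x = mu, 2y = mu
So x = y = mu/2.
Complementary slackness: mu*(x + y - 303) = 0
Primal feasibility: x + y >= 303; dual feasibility: mu >= 0
If mu = 0 then x = y = 0, but 0 + 0 < 303 is infeasible, so the constraint is active.
Constraint active: x + y = 2*(mu/2) = 303 => mu = 303
x = y = 303/2, f = 91809/2
Verify: stationarity 2*(303/2) = 303 = mu; primal 303/2 + 303/2 = 303 >= 303; dual mu = 303 >= 0; complementary slackness 303*(303 - 303) = 0. All KKT conditions hold.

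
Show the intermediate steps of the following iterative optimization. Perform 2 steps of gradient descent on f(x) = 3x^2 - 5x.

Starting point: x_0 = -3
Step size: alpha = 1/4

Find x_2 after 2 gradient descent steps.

f(x) = 3x^2 - 5x, f'(x) = 6x + (-5)
Step 1: f'(-3) = -23, x_1 = -3 - 1/4 * -23 = 11/4
Step 2: f'(11/4) = 23/2, x_2 = 11/4 - 1/4 * 23/2 = -1/8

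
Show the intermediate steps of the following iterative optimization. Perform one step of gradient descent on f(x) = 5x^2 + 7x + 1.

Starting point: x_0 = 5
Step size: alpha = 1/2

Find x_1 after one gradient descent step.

f(x) = 5x^2 + 7x + 1
f'(x) = 10x + 7
f'(5) = 10*5 + (7) = 57
x_1 = x_0 - alpha * f'(x_0) = 5 - 1/2 * 57 = -47/2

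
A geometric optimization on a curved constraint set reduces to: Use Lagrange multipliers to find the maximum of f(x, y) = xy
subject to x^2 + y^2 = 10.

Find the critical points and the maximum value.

Lagrange conditions: y = 2*lambda*x and x = 2*lambda*y
If x = 0 then y = 0, violating the constraint, so x, y != 0.
Dividing: y/x = x/y => x^2 = y^2 => y = x or y = -x
Constraint: 2x^2 = 10 => x^2 = 5 => x = +/-sqrt(5)
Critical points: (sqrt(5), sqrt(5)), (-sqrt(5), -sqrt(5)), (sqrt(5), -sqrt(5)), (-sqrt(5), sqrt(5))
  y = x:  xy = x^2 = 5  at (sqrt(5), sqrt(5)) and (-sqrt(5), -sqrt(5))
  y = -x: xy = -x^2 = -5 at (sqrt(5), -sqrt(5)) and (-sqrt(5), sqrt(5))
Maximum xy = 5 at (sqrt(5), sqrt(5)) and (-sqrt(5), -sqrt(5))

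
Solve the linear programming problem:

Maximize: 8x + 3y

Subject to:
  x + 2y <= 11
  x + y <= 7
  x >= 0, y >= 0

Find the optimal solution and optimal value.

Feasible vertices: (0, 0), (0, 11/2), (3, 4), (7, 0)
Objective 8x + 3y at each:
  (0, 0): 0
  (0, 11/2): 33/2
  (3, 4): 36
  (7, 0): 56
Maximum is 56 at (7, 0).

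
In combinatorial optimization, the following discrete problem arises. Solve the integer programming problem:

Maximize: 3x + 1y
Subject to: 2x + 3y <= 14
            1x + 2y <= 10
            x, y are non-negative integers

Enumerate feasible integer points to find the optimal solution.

Constraint 1: 2x + 3y <= 14
Constraint 2: 1x + 2y <= 10
Feasible x range (need y >= 0): 0 <= x <= min(14/2, 10/1) => x in {0, ..., 7}.
Enumerate feasible integer points row by row (the coefficient of y is 1 > 0, so for each x the largest feasible y gives the best value):
  x = 0: y <= min((14 - 2*0)/3, (10 - 1*0)/2) => y in {0, ..., 4}; best 3*0 + 1*4 = 4
  x = 1: y <= min((14 - 2*1)/3, (10 - 1*1)/2) => y in {0, ..., 4}; best 3*1 + 1*4 = 7
  x = 2: y <= min((14 - 2*2)/3, (10 - 1*2)/2) => y in {0, ..., 3}; best 3*2 + 1*3 = 9
  x = 3: y <= min((14 - 2*3)/3, (10 - 1*3)/2) => y in {0, ..., 2}; best 3*3 + 1*2 = 11
  x = 4: y <= min((14 - 2*4)/3, (10 - 1*4)/2) => y in {0, ..., 2}; best 3*4 + 1*2 = 14
  x = 5: y <= min((14 - 2*5)/3, (10 - 1*5)/2) => y in {0, ..., 1}; best 3*5 + 1*1 = 16
  x = 6: y <= min((14 - 2*6)/3, (10 - 1*6)/2) => y in {0}; best 3*6 + 1*0 = 18
  x = 7: y <= min((14 - 2*7)/3, (10 - 1*7)/2) => y in {0}; best 3*7 + 1*0 = 21
The maximum 3x + 1y = 21 is achieved at x = 7, y = 0.
Check: 2*7 + 3*0 = 14 <= 14 and 1*7 + 2*0 = 7 <= 10.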